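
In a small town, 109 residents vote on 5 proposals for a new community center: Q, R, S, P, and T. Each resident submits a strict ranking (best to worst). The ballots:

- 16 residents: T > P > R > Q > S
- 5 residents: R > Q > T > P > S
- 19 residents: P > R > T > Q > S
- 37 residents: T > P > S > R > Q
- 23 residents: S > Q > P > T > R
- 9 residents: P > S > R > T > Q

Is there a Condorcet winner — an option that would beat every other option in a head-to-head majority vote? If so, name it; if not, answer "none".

T vs Q: 81–28 for T.
T vs R: 76–33 for T.
T vs S: 77–32 for T.
T vs P: 58–51 for T.
T beats every other option head-to-head.

T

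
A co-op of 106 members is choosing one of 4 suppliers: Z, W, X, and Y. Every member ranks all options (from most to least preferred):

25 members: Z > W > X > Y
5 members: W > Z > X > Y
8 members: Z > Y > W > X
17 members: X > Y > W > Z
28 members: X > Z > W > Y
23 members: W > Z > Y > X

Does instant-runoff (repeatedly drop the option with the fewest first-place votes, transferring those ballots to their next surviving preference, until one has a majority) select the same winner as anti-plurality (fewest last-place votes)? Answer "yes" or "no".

Instant-runoff — R1 Z 33, W 28, X 45, Y 0 (Y out); R2 Z 33, W 28, X 45 (W out); R3 Z 61, X 45 (Z winner). Winner: Z.
Anti-plurality — last-place votes: Z 17, W 0, X 31, Y 58. Winner: W.
The two methods disagree.

no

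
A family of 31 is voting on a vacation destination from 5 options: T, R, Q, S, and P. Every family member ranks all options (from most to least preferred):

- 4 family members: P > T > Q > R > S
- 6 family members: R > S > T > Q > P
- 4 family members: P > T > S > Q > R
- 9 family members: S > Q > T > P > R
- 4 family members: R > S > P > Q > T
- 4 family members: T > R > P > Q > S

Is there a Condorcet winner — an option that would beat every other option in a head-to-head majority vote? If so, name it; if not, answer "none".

none

Checking pairwise contests:
S beats T 19–12.
T beats R 21–10.
T beats Q 18–13.
R beats S 18–13.
T beats P 19–12.
Every option loses at least one head-to-head, so there is no Condorcet winner.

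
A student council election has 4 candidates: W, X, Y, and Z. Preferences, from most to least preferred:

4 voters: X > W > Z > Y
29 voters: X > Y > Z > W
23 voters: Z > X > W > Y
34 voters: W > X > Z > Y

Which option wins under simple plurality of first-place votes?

W

First-place votes: W 34, X 33, Y 0, Z 23.
W has the most first-place votes.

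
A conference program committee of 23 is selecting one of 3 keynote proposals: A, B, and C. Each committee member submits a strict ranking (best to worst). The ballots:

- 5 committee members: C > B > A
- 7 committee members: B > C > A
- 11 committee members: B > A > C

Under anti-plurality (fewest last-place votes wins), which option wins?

Last-place votes: A 12, B 0, C 11.
B is ranked last by the fewest voters, so B wins.

B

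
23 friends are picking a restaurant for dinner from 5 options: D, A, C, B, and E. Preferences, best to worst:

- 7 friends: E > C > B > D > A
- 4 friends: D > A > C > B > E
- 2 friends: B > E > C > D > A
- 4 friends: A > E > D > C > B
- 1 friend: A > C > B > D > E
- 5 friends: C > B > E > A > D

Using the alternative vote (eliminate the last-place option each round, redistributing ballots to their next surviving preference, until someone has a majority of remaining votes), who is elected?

E

Round 1: D 4, A 5, C 5, B 2, E 7. Eliminate B.
Round 2: D 4, A 5, C 5, E 9. Eliminate D.
Round 3: A 9, C 5, E 9. Eliminate C.
Round 4: A 9, E 14. E has a majority.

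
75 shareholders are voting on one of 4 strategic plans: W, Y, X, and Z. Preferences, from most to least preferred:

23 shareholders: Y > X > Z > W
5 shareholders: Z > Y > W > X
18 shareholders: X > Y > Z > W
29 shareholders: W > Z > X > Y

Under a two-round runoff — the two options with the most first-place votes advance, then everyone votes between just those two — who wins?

Round 1 first-place votes: W 29, Y 23, X 18, Z 5.
W and Y advance.
Runoff: W is preferred to Y by 29 voters; Y by 46.
Y wins the runoff.

Y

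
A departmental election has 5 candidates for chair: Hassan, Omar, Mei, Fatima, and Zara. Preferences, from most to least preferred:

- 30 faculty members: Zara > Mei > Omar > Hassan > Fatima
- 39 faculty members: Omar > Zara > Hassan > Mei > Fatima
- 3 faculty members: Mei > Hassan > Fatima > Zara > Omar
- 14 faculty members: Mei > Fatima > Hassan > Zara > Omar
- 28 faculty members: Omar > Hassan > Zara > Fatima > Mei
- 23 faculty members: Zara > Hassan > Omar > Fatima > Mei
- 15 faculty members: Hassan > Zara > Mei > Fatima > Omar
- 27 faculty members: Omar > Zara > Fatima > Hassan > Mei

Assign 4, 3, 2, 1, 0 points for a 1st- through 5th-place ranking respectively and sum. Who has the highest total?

Hassan: 30·1 + 39·2 + 3·3 + 14·2 + 28·3 + 23·3 + 15·4 + 27·1 = 385
Omar: 30·2 + 39·4 + 3·0 + 14·0 + 28·4 + 23·2 + 15·0 + 27·4 = 482
Mei: 30·3 + 39·1 + 3·4 + 14·4 + 28·0 + 23·0 + 15·2 + 27·0 = 227
Fatima: 30·0 + 39·0 + 3·2 + 14·3 + 28·1 + 23·1 + 15·1 + 27·2 = 168
Zara: 30·4 + 39·3 + 3·1 + 14·1 + 28·2 + 23·4 + 15·3 + 27·3 = 528
Zara has the highest Borda score (528).

Zara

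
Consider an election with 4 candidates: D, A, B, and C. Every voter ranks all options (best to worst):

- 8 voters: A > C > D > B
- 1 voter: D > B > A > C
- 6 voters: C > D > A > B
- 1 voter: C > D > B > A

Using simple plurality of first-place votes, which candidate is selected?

A

First-place votes: D 1, A 8, B 0, C 7.
A has the most first-place votes.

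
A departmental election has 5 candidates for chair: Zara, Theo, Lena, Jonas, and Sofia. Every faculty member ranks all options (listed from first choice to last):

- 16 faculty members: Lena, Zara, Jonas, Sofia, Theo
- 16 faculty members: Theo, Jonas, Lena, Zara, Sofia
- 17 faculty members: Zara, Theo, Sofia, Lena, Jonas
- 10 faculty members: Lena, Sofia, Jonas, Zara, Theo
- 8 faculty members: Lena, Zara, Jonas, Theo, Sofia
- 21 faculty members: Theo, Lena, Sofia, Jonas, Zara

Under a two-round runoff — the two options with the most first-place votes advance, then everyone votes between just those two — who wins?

Theo

Round 1 first-place votes: Zara 17, Theo 37, Lena 34, Jonas 0, Sofia 0.
Theo and Lena advance.
Runoff: Theo is preferred to Lena by 54 voters; Lena by 34.
Theo wins the runoff.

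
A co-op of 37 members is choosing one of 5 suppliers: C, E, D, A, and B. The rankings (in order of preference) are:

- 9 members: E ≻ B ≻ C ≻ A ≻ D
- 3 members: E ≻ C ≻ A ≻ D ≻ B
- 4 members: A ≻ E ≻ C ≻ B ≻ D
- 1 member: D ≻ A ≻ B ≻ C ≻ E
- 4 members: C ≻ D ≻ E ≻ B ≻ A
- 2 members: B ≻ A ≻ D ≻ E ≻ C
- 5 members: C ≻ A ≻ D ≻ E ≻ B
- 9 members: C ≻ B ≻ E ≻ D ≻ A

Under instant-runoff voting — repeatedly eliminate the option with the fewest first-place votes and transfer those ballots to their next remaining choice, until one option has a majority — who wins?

Round 1: C 18, E 12, D 1, A 4, B 2. Eliminate D.
Round 2: C 18, E 12, A 5, B 2. Eliminate B.
Round 3: C 18, E 12, A 7. Eliminate A.
Round 4: C 19, E 18. C has a majority.

C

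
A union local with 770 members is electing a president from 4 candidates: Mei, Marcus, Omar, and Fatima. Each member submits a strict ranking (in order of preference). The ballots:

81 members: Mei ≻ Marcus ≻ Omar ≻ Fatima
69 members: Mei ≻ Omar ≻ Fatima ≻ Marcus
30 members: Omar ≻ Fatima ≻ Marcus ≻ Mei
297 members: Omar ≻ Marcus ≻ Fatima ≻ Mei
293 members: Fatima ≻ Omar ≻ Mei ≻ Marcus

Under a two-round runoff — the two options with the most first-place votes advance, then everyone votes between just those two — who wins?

Round 1 first-place votes: Mei 150, Marcus 0, Omar 327, Fatima 293.
Omar and Fatima advance.
Runoff: Omar is preferred to Fatima by 477 voters; Fatima by 293.
Omar wins the runoff.

Omar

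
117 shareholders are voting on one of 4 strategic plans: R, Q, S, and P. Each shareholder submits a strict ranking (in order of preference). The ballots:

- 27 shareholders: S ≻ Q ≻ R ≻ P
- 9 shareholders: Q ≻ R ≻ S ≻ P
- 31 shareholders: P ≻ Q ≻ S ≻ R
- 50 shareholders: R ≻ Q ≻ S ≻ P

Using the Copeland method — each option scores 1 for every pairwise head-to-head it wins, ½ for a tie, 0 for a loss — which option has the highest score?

R: beats S and P; loses to Q → score 2.
Q: beats R, S, and P → score 3.
S: beats P; loses to R and Q → score 1.
P: loses to R, Q, and S → score 0.
Q has the best pairwise record.

Q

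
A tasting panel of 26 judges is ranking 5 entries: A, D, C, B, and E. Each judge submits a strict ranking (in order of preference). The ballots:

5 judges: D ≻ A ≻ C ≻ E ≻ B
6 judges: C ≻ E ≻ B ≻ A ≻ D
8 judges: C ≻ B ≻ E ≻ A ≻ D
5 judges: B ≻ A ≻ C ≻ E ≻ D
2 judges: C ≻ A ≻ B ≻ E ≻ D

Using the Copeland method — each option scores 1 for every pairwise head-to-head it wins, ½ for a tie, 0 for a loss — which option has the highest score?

A: beats D; loses to C, B, and E → score 1.
D: loses to A, C, B, and E → score 0.
C: beats A, D, B, and E → score 4.
B: beats A, D, and E; loses to C → score 3.
E: beats A and D; loses to C and B → score 2.
C has the best pairwise record.

C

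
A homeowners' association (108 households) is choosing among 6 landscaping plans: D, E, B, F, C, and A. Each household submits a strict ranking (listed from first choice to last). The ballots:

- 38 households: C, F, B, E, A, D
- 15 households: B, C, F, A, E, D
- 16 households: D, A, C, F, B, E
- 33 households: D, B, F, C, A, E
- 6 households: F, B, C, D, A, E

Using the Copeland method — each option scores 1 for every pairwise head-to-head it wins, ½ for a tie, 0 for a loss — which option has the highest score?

C

D: beats E and A; loses to B, F, and C → score 2.
E: loses to D, B, F, C, and A → score 0.
B: beats D, E, and A; ties C; loses to F → score 3.5.
F: beats D, E, B, and A; loses to C → score 4.
C: beats D, E, F, and A; ties B → score 4.5.
A: beats E; loses to D, B, F, and C → score 1.
C has the best pairwise record.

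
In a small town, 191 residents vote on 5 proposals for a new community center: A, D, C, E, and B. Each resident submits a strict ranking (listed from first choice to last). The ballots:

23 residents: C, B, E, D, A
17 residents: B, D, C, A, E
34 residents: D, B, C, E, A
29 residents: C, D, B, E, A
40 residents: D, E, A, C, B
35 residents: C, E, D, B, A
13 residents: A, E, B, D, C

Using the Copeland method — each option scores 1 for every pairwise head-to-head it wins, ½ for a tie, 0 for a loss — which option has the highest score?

A: loses to D, C, E, and B → score 0.
D: beats A, C, E, and B → score 4.
C: beats A, E, and B; loses to D → score 3.
E: beats A; loses to D, C, and B → score 1.
B: beats A and E; loses to D and C → score 2.
D has the best pairwise record.

D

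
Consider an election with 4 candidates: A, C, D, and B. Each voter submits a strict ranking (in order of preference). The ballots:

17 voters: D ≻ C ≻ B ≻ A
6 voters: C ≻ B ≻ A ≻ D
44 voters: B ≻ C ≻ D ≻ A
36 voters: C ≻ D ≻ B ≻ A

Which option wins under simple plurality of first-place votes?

B

First-place votes: A 0, C 42, D 17, B 44.
B has the most first-place votes.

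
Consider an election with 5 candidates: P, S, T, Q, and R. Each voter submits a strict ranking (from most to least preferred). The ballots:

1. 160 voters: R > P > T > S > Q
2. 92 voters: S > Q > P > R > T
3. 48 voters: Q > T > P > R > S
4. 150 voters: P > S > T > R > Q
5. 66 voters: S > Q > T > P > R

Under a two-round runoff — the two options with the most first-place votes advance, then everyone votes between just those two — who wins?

S

Round 1 first-place votes: P 150, S 158, T 0, Q 48, R 160.
R and S advance.
Runoff: R is preferred to S by 208 voters; S by 308.
S wins the runoff.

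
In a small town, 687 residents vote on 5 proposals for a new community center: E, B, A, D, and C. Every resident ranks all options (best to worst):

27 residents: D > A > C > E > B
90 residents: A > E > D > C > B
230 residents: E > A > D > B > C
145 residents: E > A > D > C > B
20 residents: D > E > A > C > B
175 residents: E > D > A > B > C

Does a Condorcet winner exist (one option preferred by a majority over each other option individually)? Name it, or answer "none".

E vs B: 687–0 for E.
E vs A: 570–117 for E.
E vs D: 640–47 for E.
E vs C: 660–27 for E.
E beats every other option head-to-head.

E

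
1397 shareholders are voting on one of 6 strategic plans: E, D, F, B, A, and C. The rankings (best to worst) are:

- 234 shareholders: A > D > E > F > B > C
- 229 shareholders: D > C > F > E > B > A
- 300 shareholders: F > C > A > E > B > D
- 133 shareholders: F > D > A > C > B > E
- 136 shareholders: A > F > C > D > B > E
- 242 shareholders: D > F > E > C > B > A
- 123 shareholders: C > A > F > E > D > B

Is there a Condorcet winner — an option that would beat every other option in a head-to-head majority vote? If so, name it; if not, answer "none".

Checking pairwise contests:
D beats E 974–423.
A beats D 793–604.
D beats F 705–692.
E beats B 1128–269.
F beats A 904–493.
D beats C 838–559.
Every option loses at least one head-to-head, so there is no Condorcet winner.

none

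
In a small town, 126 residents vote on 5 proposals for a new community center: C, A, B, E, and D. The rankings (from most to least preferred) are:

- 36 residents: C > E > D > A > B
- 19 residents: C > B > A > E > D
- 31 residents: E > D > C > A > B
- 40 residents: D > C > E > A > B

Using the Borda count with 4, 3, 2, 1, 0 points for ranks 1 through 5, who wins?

C

C: 36·4 + 19·4 + 31·2 + 40·3 = 402
A: 36·1 + 19·2 + 31·1 + 40·1 = 145
B: 36·0 + 19·3 + 31·0 + 40·0 = 57
E: 36·3 + 19·1 + 31·4 + 40·2 = 331
D: 36·2 + 19·0 + 31·3 + 40·4 = 325
C has the highest Borda score (402).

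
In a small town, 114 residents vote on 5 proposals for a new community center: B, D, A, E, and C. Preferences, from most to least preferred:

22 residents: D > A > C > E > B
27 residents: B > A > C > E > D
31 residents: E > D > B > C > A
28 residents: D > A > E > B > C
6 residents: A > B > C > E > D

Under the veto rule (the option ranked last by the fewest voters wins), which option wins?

E

Last-place votes: B 22, D 33, A 31, E 0, C 28.
E is ranked last by the fewest voters, so E wins.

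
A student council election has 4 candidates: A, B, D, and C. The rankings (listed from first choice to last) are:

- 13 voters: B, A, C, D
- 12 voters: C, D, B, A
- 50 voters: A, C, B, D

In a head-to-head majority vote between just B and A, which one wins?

A

Voters preferring B to A: 25; preferring A to B: 50.
A wins the head-to-head.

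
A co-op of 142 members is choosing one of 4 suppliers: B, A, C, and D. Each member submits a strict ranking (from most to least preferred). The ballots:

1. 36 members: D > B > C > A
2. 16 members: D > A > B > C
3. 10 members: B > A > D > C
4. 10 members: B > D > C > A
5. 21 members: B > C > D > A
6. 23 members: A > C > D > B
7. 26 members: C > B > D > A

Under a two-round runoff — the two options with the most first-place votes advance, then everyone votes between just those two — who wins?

Round 1 first-place votes: B 41, A 23, C 26, D 52.
D and B advance.
Runoff: D is preferred to B by 75 voters; B by 67.
D wins the runoff.

D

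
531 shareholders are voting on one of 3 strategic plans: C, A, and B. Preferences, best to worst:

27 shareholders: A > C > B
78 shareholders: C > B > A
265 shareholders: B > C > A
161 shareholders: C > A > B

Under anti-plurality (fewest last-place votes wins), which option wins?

Last-place votes: C 0, A 343, B 188.
C is ranked last by the fewest voters, so C wins.

C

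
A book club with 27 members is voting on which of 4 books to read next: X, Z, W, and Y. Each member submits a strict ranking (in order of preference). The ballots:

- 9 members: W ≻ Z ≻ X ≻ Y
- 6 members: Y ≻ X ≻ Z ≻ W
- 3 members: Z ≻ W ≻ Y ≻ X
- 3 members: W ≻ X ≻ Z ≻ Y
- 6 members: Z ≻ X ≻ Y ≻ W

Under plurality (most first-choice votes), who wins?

First-place votes: X 0, Z 9, W 12, Y 6.
W has the most first-place votes.

W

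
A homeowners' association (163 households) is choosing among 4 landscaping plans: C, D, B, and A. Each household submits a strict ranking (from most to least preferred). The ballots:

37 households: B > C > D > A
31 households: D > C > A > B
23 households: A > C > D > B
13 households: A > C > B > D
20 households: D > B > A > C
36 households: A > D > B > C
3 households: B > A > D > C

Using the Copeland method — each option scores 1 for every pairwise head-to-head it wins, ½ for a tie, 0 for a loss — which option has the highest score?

C: loses to D, B, and A → score 0.
D: beats C, B, and A → score 3.
B: beats C; loses to D and A → score 1.
A: beats C and B; loses to D → score 2.
D has the best pairwise record.

D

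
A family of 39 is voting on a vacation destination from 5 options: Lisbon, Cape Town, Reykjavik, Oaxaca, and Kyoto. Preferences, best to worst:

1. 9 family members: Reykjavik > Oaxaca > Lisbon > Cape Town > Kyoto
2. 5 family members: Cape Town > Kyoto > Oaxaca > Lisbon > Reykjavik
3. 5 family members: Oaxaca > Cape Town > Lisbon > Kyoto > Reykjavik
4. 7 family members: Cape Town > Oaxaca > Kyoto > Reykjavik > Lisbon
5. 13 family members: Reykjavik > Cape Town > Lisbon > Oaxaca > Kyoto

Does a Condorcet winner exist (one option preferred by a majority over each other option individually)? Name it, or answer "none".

Reykjavik

Reykjavik vs Lisbon: 29–10 for Reykjavik.
Reykjavik vs Cape Town: 22–17 for Reykjavik.
Reykjavik vs Oaxaca: 22–17 for Reykjavik.
Reykjavik vs Kyoto: 22–17 for Reykjavik.
Reykjavik beats every other option head-to-head.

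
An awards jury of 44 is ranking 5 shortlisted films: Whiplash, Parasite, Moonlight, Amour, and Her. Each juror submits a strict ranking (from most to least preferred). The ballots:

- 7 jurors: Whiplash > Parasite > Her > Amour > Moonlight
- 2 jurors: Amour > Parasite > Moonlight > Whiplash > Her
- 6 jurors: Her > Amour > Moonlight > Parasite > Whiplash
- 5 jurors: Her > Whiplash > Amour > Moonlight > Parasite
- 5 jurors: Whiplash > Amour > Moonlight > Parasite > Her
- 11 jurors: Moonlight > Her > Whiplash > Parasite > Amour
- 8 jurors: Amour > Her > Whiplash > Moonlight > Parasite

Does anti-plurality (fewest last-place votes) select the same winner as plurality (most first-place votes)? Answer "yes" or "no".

yes

Anti-plurality — last-place votes: Whiplash 6, Parasite 13, Moonlight 7, Amour 11, Her 7. Winner: Whiplash.
Plurality — first-place votes: Whiplash 12, Parasite 0, Moonlight 11, Amour 10, Her 11. Winner: Whiplash.
The two methods agree.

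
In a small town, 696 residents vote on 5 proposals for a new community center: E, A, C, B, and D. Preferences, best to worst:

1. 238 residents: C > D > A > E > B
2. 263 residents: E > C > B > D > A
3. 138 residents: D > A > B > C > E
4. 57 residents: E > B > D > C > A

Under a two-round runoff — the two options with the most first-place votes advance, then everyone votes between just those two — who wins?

Round 1 first-place votes: E 320, A 0, C 238, B 0, D 138.
E and C advance.
Runoff: E is preferred to C by 320 voters; C by 376.
C wins the runoff.

C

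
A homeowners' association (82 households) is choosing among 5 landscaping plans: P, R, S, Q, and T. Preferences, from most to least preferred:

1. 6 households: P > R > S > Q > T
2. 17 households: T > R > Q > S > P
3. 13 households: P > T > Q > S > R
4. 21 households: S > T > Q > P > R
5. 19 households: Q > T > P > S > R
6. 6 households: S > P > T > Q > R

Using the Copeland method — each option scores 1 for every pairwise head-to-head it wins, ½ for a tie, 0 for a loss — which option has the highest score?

T

P: beats R; loses to S, Q, and T → score 1.
R: loses to P, S, Q, and T → score 0.
S: beats P and R; loses to Q and T → score 2.
Q: beats P, R, and S; loses to T → score 3.
T: beats P, R, S, and Q → score 4.
T has the best pairwise record.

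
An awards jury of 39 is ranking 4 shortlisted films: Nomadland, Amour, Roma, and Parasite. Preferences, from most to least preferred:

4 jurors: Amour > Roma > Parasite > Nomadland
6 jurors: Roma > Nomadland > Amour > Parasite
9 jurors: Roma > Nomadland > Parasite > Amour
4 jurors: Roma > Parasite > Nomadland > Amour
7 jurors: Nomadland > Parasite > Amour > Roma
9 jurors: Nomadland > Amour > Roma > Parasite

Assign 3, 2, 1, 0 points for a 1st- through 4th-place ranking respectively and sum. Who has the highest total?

Nomadland: 4·0 + 6·2 + 9·2 + 4·1 + 7·3 + 9·3 = 82
Amour: 4·3 + 6·1 + 9·0 + 4·0 + 7·1 + 9·2 = 43
Roma: 4·2 + 6·3 + 9·3 + 4·3 + 7·0 + 9·1 = 74
Parasite: 4·1 + 6·0 + 9·1 + 4·2 + 7·2 + 9·0 = 35
Nomadland has the highest Borda score (82).

Nomadland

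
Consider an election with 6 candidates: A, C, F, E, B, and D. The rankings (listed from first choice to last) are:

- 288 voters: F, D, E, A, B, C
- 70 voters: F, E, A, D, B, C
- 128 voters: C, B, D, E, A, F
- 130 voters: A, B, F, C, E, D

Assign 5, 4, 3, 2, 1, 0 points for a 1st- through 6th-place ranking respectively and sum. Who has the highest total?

A: 288·2 + 70·3 + 128·1 + 130·5 = 1564
C: 288·0 + 70·0 + 128·5 + 130·2 = 900
F: 288·5 + 70·5 + 128·0 + 130·3 = 2180
E: 288·3 + 70·4 + 128·2 + 130·1 = 1530
B: 288·1 + 70·1 + 128·4 + 130·4 = 1390
D: 288·4 + 70·2 + 128·3 + 130·0 = 1676
F has the highest Borda score (2180).

F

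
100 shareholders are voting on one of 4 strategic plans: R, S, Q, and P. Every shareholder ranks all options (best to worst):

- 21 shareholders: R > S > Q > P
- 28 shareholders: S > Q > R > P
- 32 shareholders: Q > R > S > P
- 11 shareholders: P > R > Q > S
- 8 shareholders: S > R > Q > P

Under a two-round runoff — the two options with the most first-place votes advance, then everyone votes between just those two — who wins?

S

Round 1 first-place votes: R 21, S 36, Q 32, P 11.
S and Q advance.
Runoff: S is preferred to Q by 57 voters; Q by 43.
S wins the runoff.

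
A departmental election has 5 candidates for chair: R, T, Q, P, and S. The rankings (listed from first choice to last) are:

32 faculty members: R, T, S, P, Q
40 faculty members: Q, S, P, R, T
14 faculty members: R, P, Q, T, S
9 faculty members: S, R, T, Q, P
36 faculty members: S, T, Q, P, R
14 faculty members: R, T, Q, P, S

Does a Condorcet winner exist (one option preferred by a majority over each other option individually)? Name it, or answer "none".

S vs R: 85–60 for S.
S vs T: 85–60 for S.
S vs Q: 77–68 for S.
S vs P: 117–28 for S.
S beats every other option head-to-head.

S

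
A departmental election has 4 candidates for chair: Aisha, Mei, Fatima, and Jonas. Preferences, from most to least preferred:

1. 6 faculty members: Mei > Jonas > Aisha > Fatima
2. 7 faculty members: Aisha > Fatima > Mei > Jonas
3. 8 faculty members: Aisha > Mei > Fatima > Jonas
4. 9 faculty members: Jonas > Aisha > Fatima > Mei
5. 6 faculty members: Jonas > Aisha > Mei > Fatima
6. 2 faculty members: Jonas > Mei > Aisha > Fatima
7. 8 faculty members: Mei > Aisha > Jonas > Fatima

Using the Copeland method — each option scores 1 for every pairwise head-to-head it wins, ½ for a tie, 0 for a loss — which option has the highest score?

Aisha

Aisha: beats Mei and Fatima; ties Jonas → score 2.5.
Mei: beats Fatima and Jonas; loses to Aisha → score 2.
Fatima: loses to Aisha, Mei, and Jonas → score 0.
Jonas: beats Fatima; ties Aisha; loses to Mei → score 1.5.
Aisha has the best pairwise record.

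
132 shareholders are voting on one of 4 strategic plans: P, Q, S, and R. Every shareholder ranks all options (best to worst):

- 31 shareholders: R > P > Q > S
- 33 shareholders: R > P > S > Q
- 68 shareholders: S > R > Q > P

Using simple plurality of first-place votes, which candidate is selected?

First-place votes: P 0, Q 0, S 68, R 64.
S has the most first-place votes.

S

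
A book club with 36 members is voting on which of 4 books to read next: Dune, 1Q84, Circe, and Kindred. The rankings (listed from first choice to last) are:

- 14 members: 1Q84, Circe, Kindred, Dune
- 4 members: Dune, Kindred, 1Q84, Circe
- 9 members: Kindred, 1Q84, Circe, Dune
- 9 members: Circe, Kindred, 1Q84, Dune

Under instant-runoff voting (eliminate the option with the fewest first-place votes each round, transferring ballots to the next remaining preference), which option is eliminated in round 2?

Round 1: Dune 4, 1Q84 14, Circe 9, Kindred 9. Eliminate Dune.
Round 2: 1Q84 14, Circe 9, Kindred 13. Eliminate Circe.

Circe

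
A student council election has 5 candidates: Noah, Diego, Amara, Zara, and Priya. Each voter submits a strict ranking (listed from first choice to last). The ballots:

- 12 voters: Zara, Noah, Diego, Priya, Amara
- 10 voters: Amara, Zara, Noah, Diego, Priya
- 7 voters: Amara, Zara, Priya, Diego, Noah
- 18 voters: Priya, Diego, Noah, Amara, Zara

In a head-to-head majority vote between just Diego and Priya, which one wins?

Voters preferring Diego to Priya: 22; preferring Priya to Diego: 25.
Priya wins the head-to-head.

Priya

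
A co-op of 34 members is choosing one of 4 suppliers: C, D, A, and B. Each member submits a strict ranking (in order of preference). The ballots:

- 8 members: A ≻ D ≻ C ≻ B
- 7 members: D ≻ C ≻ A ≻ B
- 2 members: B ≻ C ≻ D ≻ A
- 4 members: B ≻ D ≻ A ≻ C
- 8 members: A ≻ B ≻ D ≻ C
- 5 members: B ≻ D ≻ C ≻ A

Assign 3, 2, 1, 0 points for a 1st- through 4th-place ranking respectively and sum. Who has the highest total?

D

C: 8·1 + 7·2 + 2·2 + 4·0 + 8·0 + 5·1 = 31
D: 8·2 + 7·3 + 2·1 + 4·2 + 8·1 + 5·2 = 65
A: 8·3 + 7·1 + 2·0 + 4·1 + 8·3 + 5·0 = 59
B: 8·0 + 7·0 + 2·3 + 4·3 + 8·2 + 5·3 = 49
D has the highest Borda score (65).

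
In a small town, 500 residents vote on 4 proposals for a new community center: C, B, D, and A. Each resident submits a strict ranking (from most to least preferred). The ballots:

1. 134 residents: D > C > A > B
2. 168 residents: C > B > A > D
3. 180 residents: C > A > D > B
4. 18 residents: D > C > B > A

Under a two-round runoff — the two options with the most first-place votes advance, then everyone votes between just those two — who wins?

C

Round 1 first-place votes: C 348, B 0, D 152, A 0.
C and D advance.
Runoff: C is preferred to D by 348 voters; D by 152.
C wins the runoff.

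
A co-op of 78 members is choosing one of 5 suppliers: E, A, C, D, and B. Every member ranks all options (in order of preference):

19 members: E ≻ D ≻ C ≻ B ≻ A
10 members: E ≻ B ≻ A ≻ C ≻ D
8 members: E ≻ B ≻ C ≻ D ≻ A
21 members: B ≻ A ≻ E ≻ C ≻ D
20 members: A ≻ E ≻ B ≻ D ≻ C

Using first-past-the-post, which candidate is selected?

E

First-place votes: E 37, A 20, C 0, D 0, B 21.
E has the most first-place votes.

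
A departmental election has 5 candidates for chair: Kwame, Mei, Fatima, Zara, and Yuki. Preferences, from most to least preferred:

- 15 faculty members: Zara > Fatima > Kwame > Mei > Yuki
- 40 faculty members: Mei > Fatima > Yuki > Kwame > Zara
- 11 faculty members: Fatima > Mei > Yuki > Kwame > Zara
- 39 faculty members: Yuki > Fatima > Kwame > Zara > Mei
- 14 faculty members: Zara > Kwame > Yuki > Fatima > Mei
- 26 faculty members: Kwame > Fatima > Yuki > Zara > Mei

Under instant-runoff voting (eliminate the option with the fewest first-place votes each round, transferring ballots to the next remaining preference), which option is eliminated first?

Fatima

Round 1: Kwame 26, Mei 40, Fatima 11, Zara 29, Yuki 39. Eliminate Fatima.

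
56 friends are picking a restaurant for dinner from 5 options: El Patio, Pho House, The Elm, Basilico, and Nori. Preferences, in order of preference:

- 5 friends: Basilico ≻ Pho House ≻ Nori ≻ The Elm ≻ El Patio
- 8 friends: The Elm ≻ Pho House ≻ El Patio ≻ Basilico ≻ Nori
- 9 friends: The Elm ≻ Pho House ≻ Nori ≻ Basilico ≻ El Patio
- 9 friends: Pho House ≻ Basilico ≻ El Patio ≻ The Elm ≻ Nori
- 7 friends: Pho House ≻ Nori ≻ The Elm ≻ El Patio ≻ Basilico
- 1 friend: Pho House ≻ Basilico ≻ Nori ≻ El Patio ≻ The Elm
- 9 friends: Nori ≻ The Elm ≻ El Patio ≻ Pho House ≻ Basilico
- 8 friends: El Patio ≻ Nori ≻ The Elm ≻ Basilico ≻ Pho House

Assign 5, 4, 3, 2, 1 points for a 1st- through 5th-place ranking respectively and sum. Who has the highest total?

El Patio: 5·1 + 8·3 + 9·1 + 9·3 + 7·2 + 1·2 + 9·3 + 8·5 = 148
Pho House: 5·4 + 8·4 + 9·4 + 9·5 + 7·5 + 1·5 + 9·2 + 8·1 = 199
The Elm: 5·2 + 8·5 + 9·5 + 9·2 + 7·3 + 1·1 + 9·4 + 8·3 = 195
Basilico: 5·5 + 8·2 + 9·2 + 9·4 + 7·1 + 1·4 + 9·1 + 8·2 = 131
Nori: 5·3 + 8·1 + 9·3 + 9·1 + 7·4 + 1·3 + 9·5 + 8·4 = 167
Pho House has the highest Borda score (199).

Pho House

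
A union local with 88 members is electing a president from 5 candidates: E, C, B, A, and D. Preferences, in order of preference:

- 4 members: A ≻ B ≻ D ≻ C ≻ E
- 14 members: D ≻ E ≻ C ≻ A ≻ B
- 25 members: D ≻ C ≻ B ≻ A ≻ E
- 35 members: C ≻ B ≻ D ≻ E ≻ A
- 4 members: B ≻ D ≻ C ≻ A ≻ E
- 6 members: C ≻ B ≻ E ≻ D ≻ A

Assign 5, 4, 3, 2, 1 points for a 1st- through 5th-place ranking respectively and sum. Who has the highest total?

E: 4·1 + 14·4 + 25·1 + 35·2 + 4·1 + 6·3 = 177
C: 4·2 + 14·3 + 25·4 + 35·5 + 4·3 + 6·5 = 367
B: 4·4 + 14·1 + 25·3 + 35·4 + 4·5 + 6·4 = 289
A: 4·5 + 14·2 + 25·2 + 35·1 + 4·2 + 6·1 = 147
D: 4·3 + 14·5 + 25·5 + 35·3 + 4·4 + 6·2 = 340
C has the highest Borda score (367).

C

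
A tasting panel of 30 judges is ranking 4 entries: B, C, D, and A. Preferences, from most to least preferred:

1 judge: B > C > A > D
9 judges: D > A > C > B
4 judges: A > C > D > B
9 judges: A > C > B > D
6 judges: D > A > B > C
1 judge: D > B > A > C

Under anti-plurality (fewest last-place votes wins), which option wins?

A

Last-place votes: B 13, C 7, D 10, A 0.
A is ranked last by the fewest voters, so A wins.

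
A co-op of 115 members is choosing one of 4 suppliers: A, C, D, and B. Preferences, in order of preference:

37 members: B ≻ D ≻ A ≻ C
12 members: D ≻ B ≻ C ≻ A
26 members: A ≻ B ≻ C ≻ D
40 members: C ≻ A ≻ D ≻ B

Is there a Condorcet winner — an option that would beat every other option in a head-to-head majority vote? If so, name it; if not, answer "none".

A vs C: 63–52 for A.
A vs D: 66–49 for A.
A vs B: 66–49 for A.
A beats every other option head-to-head.

A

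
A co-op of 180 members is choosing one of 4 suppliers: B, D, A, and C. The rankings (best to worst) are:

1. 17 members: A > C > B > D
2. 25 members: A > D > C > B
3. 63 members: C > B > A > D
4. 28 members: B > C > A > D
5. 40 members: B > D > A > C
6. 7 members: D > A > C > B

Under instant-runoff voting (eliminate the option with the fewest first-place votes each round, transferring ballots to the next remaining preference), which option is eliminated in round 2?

Round 1: B 68, D 7, A 42, C 63. Eliminate D.
Round 2: B 68, A 49, C 63. Eliminate A.

A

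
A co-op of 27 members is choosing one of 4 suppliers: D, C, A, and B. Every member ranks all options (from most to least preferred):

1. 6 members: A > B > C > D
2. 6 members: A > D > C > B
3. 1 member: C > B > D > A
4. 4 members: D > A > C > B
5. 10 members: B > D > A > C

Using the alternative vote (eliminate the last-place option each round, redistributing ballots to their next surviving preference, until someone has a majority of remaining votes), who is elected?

Round 1: D 4, C 1, A 12, B 10. Eliminate C.
Round 2: D 4, A 12, B 11. Eliminate D.
Round 3: A 16, B 11. A has a majority.

A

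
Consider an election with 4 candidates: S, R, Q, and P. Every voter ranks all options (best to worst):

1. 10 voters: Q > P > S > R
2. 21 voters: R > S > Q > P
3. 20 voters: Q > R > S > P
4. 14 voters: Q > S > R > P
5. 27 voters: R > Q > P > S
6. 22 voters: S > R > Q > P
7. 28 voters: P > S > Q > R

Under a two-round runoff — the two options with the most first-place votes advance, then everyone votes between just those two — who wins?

Q

Round 1 first-place votes: S 22, R 48, Q 44, P 28.
R and Q advance.
Runoff: R is preferred to Q by 70 voters; Q by 72.
Q wins the runoff.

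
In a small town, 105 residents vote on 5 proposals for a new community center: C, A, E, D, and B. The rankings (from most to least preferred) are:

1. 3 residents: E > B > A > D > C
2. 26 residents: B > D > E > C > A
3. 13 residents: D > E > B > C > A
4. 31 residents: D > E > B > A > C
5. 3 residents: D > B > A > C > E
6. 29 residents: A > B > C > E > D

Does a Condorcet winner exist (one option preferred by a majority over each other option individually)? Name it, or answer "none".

B vs C: 105–0 for B.
B vs A: 76–29 for B.
B vs E: 58–47 for B.
B vs D: 58–47 for B.
B beats every other option head-to-head.

B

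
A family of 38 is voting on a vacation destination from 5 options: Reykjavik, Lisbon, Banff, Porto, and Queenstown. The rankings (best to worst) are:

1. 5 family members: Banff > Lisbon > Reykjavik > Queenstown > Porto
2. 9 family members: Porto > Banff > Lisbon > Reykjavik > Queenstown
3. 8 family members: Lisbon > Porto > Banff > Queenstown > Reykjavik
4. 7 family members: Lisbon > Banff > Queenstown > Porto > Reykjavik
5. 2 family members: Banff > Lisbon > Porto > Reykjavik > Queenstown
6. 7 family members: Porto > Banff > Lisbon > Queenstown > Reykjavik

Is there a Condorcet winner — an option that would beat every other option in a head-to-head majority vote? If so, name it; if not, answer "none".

Checking pairwise contests:
Lisbon beats Reykjavik 38–0.
Banff beats Lisbon 23–15.
Porto beats Banff 24–14.
Lisbon beats Porto 22–16.
Lisbon beats Queenstown 38–0.
Every option loses at least one head-to-head, so there is no Condorcet winner.

none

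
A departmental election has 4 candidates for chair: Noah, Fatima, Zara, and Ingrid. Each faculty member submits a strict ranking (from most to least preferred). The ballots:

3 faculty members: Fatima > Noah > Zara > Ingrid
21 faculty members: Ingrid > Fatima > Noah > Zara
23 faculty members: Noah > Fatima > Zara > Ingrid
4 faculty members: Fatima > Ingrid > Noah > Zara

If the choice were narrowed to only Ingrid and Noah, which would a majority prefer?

Voters preferring Ingrid to Noah: 25; preferring Noah to Ingrid: 26.
Noah wins the head-to-head.

Noah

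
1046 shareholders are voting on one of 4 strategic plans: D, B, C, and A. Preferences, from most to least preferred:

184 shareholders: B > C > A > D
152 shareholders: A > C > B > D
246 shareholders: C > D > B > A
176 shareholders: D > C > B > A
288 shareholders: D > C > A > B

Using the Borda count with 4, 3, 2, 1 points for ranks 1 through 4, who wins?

C

D: 184·1 + 152·1 + 246·3 + 176·4 + 288·4 = 2930
B: 184·4 + 152·2 + 246·2 + 176·2 + 288·1 = 2172
C: 184·3 + 152·3 + 246·4 + 176·3 + 288·3 = 3384
A: 184·2 + 152·4 + 246·1 + 176·1 + 288·2 = 1974
C has the highest Borda score (3384).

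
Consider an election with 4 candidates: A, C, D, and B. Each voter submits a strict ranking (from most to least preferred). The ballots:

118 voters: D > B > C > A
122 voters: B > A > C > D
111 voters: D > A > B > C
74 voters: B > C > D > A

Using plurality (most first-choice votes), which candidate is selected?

First-place votes: A 0, C 0, D 229, B 196.
D has the most first-place votes.

D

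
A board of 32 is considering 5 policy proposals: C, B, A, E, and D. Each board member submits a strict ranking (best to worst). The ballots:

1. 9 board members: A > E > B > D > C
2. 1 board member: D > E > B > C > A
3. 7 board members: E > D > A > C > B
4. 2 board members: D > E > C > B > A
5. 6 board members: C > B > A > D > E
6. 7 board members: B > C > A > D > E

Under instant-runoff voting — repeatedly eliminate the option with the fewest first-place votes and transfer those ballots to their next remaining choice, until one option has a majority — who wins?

E

Round 1: C 6, B 7, A 9, E 7, D 3. Eliminate D.
Round 2: C 6, B 7, A 9, E 10. Eliminate C.
Round 3: B 13, A 9, E 10. Eliminate A.
Round 4: B 13, E 19. E has a majority.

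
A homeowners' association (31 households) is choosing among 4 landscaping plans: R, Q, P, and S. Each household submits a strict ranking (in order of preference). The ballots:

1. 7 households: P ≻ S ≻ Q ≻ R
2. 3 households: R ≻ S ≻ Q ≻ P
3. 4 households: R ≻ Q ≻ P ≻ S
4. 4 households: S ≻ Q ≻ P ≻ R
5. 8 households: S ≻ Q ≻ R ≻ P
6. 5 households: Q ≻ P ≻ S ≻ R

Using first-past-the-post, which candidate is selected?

First-place votes: R 7, Q 5, P 7, S 12.
S has the most first-place votes.

S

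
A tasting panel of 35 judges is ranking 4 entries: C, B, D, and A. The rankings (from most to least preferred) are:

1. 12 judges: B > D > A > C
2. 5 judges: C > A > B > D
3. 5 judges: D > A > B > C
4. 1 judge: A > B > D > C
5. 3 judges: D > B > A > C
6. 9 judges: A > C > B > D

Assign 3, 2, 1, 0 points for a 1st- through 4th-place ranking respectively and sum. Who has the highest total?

A

C: 12·0 + 5·3 + 5·0 + 1·0 + 3·0 + 9·2 = 33
B: 12·3 + 5·1 + 5·1 + 1·2 + 3·2 + 9·1 = 63
D: 12·2 + 5·0 + 5·3 + 1·1 + 3·3 + 9·0 = 49
A: 12·1 + 5·2 + 5·2 + 1·3 + 3·1 + 9·3 = 65
A has the highest Borda score (65).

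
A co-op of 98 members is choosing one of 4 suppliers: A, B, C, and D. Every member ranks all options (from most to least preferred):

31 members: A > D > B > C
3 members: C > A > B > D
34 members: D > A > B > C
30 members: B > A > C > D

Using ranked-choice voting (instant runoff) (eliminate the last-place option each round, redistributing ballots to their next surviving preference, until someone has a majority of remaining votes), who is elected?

Round 1: A 31, B 30, C 3, D 34. Eliminate C.
Round 2: A 34, B 30, D 34. Eliminate B.
Round 3: A 64, D 34. A has a majority.

A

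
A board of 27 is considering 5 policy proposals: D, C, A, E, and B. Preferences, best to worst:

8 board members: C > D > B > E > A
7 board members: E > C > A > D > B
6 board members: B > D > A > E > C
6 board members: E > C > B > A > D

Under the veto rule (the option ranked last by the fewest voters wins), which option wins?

E

Last-place votes: D 6, C 6, A 8, E 0, B 7.
E is ranked last by the fewest voters, so E wins.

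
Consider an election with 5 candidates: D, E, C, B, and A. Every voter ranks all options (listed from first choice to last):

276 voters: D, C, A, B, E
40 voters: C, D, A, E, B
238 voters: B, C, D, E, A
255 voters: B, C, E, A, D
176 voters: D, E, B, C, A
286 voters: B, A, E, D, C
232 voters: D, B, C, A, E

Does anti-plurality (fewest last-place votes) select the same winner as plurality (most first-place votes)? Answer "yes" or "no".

yes

Anti-plurality — last-place votes: D 255, E 508, C 286, B 40, A 414. Winner: B.
Plurality — first-place votes: D 684, E 0, C 40, B 779, A 0. Winner: B.
The two methods agree.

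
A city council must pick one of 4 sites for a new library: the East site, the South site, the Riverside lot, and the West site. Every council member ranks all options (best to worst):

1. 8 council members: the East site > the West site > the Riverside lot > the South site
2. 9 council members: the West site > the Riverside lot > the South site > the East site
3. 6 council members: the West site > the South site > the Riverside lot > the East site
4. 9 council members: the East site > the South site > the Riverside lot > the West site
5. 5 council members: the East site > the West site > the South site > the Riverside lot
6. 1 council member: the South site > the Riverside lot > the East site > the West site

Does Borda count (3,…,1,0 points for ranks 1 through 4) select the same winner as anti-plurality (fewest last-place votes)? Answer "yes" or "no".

Borda — scores: the East site 67, the South site 47, the Riverside lot 43, the West site 71. Winner: the West site.
Anti-plurality — last-place votes: the East site 15, the South site 8, the Riverside lot 5, the West site 10. Winner: the Riverside lot.
The two methods disagree.

no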